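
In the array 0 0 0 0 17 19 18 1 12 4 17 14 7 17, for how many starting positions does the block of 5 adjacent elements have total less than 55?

7

0 0 0 0 17 → sum 17  < 55 ✓
0 0 0 17 19 → sum 36  < 55 ✓
0 0 17 19 18 → sum 54  < 55 ✓
0 17 19 18 1 → sum 55
17 19 18 1 12 → sum 67
19 18 1 12 4 → sum 54  < 55 ✓
18 1 12 4 17 → sum 52  < 55 ✓
1 12 4 17 14 → sum 48  < 55 ✓
12 4 17 14 7 → sum 54  < 55 ✓
4 17 14 7 17 → sum 59
7 windows satisfy the condition.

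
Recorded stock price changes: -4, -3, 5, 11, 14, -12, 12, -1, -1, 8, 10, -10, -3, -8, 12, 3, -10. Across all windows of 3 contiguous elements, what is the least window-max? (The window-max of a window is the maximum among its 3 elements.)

[-4, -3, 5] → max 5
[-3, 5, 11] → max 11
[5, 11, 14] → max 14
[11, 14, -12] → max 14
[14, -12, 12] → max 14
[-12, 12, -1] → max 12
[12, -1, -1] → max 12
[-1, -1, 8] → max 8
[-1, 8, 10] → max 10
[8, 10, -10] → max 10
[10, -10, -3] → max 10
[-10, -3, -8] → max -3
[-3, -8, 12] → max 12
[-8, 12, 3] → max 12
[12, 3, -10] → max 12
Least of these is -3.

-3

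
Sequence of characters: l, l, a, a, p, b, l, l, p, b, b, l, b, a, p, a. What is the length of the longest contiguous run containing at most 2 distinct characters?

4

add l: window [l] (1 distinct), len 1
add l: window [l, l] (1 distinct), len 2
add a: window [l, l, a] (2 distinct), len 3
add a: window [l, l, a, a] (2 distinct), len 4
add p: window [a, a, p] (2 distinct), len 3
add b: window [p, b] (2 distinct), len 2
add l: window [b, l] (2 distinct), len 2
add l: window [b, l, l] (2 distinct), len 3
add p: window [l, l, p] (2 distinct), len 3
add b: window [p, b] (2 distinct), len 2
add b: window [p, b, b] (2 distinct), len 3
add l: window [b, b, l] (2 distinct), len 3
add b: window [b, b, l, b] (2 distinct), len 4
add a: window [b, a] (2 distinct), len 2
add p: window [a, p] (2 distinct), len 2
add a: window [a, p, a] (2 distinct), len 3
Longest length with ≤2 distinct: 4.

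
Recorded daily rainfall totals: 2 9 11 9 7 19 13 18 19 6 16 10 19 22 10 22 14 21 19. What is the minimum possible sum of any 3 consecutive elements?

22

(2, 9, 11) → sum 22
(9, 11, 9) → sum 29
(11, 9, 7) → sum 27
(9, 7, 19) → sum 35
(7, 19, 13) → sum 39
(19, 13, 18) → sum 50
(13, 18, 19) → sum 50
(18, 19, 6) → sum 43
(19, 6, 16) → sum 41
(6, 16, 10) → sum 32
(16, 10, 19) → sum 45
(10, 19, 22) → sum 51
(19, 22, 10) → sum 51
(22, 10, 22) → sum 54
(10, 22, 14) → sum 46
(22, 14, 21) → sum 57
(14, 21, 19) → sum 54
Minimum of these is 22.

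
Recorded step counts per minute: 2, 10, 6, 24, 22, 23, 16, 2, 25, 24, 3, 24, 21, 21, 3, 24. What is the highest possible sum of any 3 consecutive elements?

69

(2, 10, 6) → sum 18
(10, 6, 24) → sum 40
(6, 24, 22) → sum 52
(24, 22, 23) → sum 69
(22, 23, 16) → sum 61
(23, 16, 2) → sum 41
(16, 2, 25) → sum 43
(2, 25, 24) → sum 51
(25, 24, 3) → sum 52
(24, 3, 24) → sum 51
(3, 24, 21) → sum 48
(24, 21, 21) → sum 66
(21, 21, 3) → sum 45
(21, 3, 24) → sum 48
Highest of these is 69.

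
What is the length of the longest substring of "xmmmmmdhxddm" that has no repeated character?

add x: [x] len 1
add m: [x, m] len 2
add m (repeat m, move left end past it): [m] len 1
add m (repeat m, move left end past it): [m] len 1
add m (repeat m, move left end past it): [m] len 1
add m (repeat m, move left end past it): [m] len 1
add d: [m, d] len 2
add h: [m, d, h] len 3
add x: [m, d, h, x] len 4
add d (repeat d, move left end past it): [h, x, d] len 3
add d (repeat d, move left end past it): [d] len 1
add m: [d, m] len 2
Longest all-distinct length: 4.

4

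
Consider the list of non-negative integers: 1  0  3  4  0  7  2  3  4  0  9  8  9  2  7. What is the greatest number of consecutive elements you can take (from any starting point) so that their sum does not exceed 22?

8

[1] sum 1 len 1
[1, 0] sum 1 len 2
[1, 0, 3] sum 4 len 3
[1, 0, 3, 4] sum 8 len 4
[1, 0, 3, 4, 0] sum 8 len 5
[1, 0, 3, 4, 0, 7] sum 15 len 6
[1, 0, 3, 4, 0, 7, 2] sum 17 len 7
[1, 0, 3, 4, 0, 7, 2, 3] sum 20 len 8
[4, 0, 7, 2, 3, 4] sum 20 len 6
[4, 0, 7, 2, 3, 4, 0] sum 20 len 7
[2, 3, 4, 0, 9] sum 18 len 5
[4, 0, 9, 8] sum 21 len 4
[8, 9] sum 17 len 2
[8, 9, 2] sum 19 len 3
[9, 2, 7] sum 18 len 3
Longest length seen: 8.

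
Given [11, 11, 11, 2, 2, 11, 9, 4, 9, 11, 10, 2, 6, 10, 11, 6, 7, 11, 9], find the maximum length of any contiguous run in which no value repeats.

6

[11] len 1
[11] len 1
[11] len 1
[11, 2] len 2
[2] len 1
[2, 11] len 2
[2, 11, 9] len 3
[2, 11, 9, 4] len 4
[4, 9] len 2
[4, 9, 11] len 3
[4, 9, 11, 10] len 4
[4, 9, 11, 10, 2] len 5
[4, 9, 11, 10, 2, 6] len 6
[2, 6, 10] len 3
[2, 6, 10, 11] len 4
[10, 11, 6] len 3
[10, 11, 6, 7] len 4
[6, 7, 11] len 3
[6, 7, 11, 9] len 4
Longest all-distinct length: 6.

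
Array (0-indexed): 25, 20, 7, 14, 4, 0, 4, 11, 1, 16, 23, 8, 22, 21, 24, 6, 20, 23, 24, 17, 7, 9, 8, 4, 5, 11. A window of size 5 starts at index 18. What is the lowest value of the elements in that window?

Elements at indices 18..22: 24, 17, 7, 9, 8
min(24, 17, 7, 9, 8) = 7

7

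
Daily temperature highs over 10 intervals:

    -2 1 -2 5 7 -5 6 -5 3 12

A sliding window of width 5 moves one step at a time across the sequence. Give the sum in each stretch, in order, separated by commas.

(-2, 1, -2, 5, 7) → sum 9
(1, -2, 5, 7, -5) → sum 6
(-2, 5, 7, -5, 6) → sum 11
(5, 7, -5, 6, -5) → sum 8
(7, -5, 6, -5, 3) → sum 6
(-5, 6, -5, 3, 12) → sum 11

9, 6, 11, 8, 6, 11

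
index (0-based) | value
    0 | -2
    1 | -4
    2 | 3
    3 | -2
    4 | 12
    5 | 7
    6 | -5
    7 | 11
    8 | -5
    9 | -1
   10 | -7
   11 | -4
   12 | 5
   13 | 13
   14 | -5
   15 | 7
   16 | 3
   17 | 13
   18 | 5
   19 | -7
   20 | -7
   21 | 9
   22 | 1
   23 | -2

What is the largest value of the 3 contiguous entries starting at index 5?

11

Elements at indices 5..7: 7, -5, 11
max(7, -5, 11) = 11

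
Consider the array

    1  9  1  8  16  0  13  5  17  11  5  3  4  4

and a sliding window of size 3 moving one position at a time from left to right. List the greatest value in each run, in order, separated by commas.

9, 9, 16, 16, 16, 13, 17, 17, 17, 11, 5, 4

[1, 9, 1] → max 9
[9, 1, 8] → max 9
[1, 8, 16] → max 16
[8, 16, 0] → max 16
[16, 0, 13] → max 16
[0, 13, 5] → max 13
[13, 5, 17] → max 17
[5, 17, 11] → max 17
[17, 11, 5] → max 17
[11, 5, 3] → max 11
[5, 3, 4] → max 5
[3, 4, 4] → max 4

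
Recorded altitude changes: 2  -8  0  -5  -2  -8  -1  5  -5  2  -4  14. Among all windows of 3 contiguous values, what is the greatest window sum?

(2, -8, 0) → sum -6
(-8, 0, -5) → sum -13
(0, -5, -2) → sum -7
(-5, -2, -8) → sum -15
(-2, -8, -1) → sum -11
(-8, -1, 5) → sum -4
(-1, 5, -5) → sum -1
(5, -5, 2) → sum 2
(-5, 2, -4) → sum -7
(2, -4, 14) → sum 12
Greatest of these is 12.

12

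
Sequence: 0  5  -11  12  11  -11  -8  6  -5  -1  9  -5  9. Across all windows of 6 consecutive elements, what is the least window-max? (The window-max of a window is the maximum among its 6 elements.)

[0, 5, -11, 12, 11, -11] → max 12
[5, -11, 12, 11, -11, -8] → max 12
[-11, 12, 11, -11, -8, 6] → max 12
[12, 11, -11, -8, 6, -5] → max 12
[11, -11, -8, 6, -5, -1] → max 11
[-11, -8, 6, -5, -1, 9] → max 9
[-8, 6, -5, -1, 9, -5] → max 9
[6, -5, -1, 9, -5, 9] → max 9
Least of these is 9.

9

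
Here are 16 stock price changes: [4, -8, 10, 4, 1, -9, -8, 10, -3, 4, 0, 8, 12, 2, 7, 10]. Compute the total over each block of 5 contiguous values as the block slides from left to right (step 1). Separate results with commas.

(4, -8, 10, 4, 1) → sum 11
(-8, 10, 4, 1, -9) → sum -2
(10, 4, 1, -9, -8) → sum -2
(4, 1, -9, -8, 10) → sum -2
(1, -9, -8, 10, -3) → sum -9
(-9, -8, 10, -3, 4) → sum -6
(-8, 10, -3, 4, 0) → sum 3
(10, -3, 4, 0, 8) → sum 19
(-3, 4, 0, 8, 12) → sum 21
(4, 0, 8, 12, 2) → sum 26
(0, 8, 12, 2, 7) → sum 29
(8, 12, 2, 7, 10) → sum 39

11, -2, -2, -2, -9, -6, 3, 19, 21, 26, 29, 39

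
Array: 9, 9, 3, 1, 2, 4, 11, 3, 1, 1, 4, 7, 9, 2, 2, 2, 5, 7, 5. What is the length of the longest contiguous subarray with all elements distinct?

add 9: [9] len 1
add 9 (repeat 9, move left end past it): [9] len 1
add 3: [9, 3] len 2
add 1: [9, 3, 1] len 3
add 2: [9, 3, 1, 2] len 4
add 4: [9, 3, 1, 2, 4] len 5
add 11: [9, 3, 1, 2, 4, 11] len 6
add 3 (repeat 3, move left end past it): [1, 2, 4, 11, 3] len 5
add 1 (repeat 1, move left end past it): [2, 4, 11, 3, 1] len 5
add 1 (repeat 1, move left end past it): [1] len 1
add 4: [1, 4] len 2
add 7: [1, 4, 7] len 3
add 9: [1, 4, 7, 9] len 4
add 2: [1, 4, 7, 9, 2] len 5
add 2 (repeat 2, move left end past it): [2] len 1
add 2 (repeat 2, move left end past it): [2] len 1
add 5: [2, 5] len 2
add 7: [2, 5, 7] len 3
add 5 (repeat 5, move left end past it): [7, 5] len 2
Longest all-distinct length: 6.

6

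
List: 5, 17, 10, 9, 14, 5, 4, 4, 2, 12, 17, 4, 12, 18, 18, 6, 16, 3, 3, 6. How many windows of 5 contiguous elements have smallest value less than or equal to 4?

(5, 17, 10, 9, 14) → min 5
(17, 10, 9, 14, 5) → min 5
(10, 9, 14, 5, 4) → min 4  ≤ 4 ✓
(9, 14, 5, 4, 4) → min 4  ≤ 4 ✓
(14, 5, 4, 4, 2) → min 2  ≤ 4 ✓
(5, 4, 4, 2, 12) → min 2  ≤ 4 ✓
(4, 4, 2, 12, 17) → min 2  ≤ 4 ✓
(4, 2, 12, 17, 4) → min 2  ≤ 4 ✓
(2, 12, 17, 4, 12) → min 2  ≤ 4 ✓
(12, 17, 4, 12, 18) → min 4  ≤ 4 ✓
(17, 4, 12, 18, 18) → min 4  ≤ 4 ✓
(4, 12, 18, 18, 6) → min 4  ≤ 4 ✓
(12, 18, 18, 6, 16) → min 6
(18, 18, 6, 16, 3) → min 3  ≤ 4 ✓
(18, 6, 16, 3, 3) → min 3  ≤ 4 ✓
(6, 16, 3, 3, 6) → min 3  ≤ 4 ✓
13 windows satisfy the condition.

13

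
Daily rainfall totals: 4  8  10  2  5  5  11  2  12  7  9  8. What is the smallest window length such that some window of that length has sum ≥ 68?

10

Extend right; whenever the sum reaches 68, record the length and shrink from the left:
add 4: running sum 4 < 68
add 8: running sum 12 < 68
add 10: running sum 22 < 68
add 2: running sum 24 < 68
add 5: running sum 29 < 68
add 5: running sum 34 < 68
add 11: running sum 45 < 68
add 2: running sum 47 < 68
add 12: running sum 59 < 68
add 7: running sum 66 < 68
end 10: [8, 10, 2, 5, 5, 11, 2, 12, 7, 9] sum 71, len 10
end 11: [10, 2, 5, 5, 11, 2, 12, 7, 9, 8] sum 71, len 10
Shortest qualifying length: 10.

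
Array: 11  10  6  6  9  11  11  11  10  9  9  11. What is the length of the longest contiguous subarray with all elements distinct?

3

add 11: [11] len 1
add 10: [11, 10] len 2
add 6: [11, 10, 6] len 3
add 6 (repeat 6, move left end past it): [6] len 1
add 9: [6, 9] len 2
add 11: [6, 9, 11] len 3
add 11 (repeat 11, move left end past it): [11] len 1
add 11 (repeat 11, move left end past it): [11] len 1
add 10: [11, 10] len 2
add 9: [11, 10, 9] len 3
add 9 (repeat 9, move left end past it): [9] len 1
add 11: [9, 11] len 2
Longest all-distinct length: 3.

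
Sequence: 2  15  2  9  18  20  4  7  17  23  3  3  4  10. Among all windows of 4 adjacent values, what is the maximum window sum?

[2, 15, 2, 9] → sum 28
[15, 2, 9, 18] → sum 44
[2, 9, 18, 20] → sum 49
[9, 18, 20, 4] → sum 51
[18, 20, 4, 7] → sum 49
[20, 4, 7, 17] → sum 48
[4, 7, 17, 23] → sum 51
[7, 17, 23, 3] → sum 50
[17, 23, 3, 3] → sum 46
[23, 3, 3, 4] → sum 33
[3, 3, 4, 10] → sum 20
Maximum of these is 51.

51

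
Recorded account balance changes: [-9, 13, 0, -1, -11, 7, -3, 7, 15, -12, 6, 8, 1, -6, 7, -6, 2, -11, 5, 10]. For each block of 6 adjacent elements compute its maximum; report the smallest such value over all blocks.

7

[-9, 13, 0, -1, -11, 7] → max 13
[13, 0, -1, -11, 7, -3] → max 13
[0, -1, -11, 7, -3, 7] → max 7
[-1, -11, 7, -3, 7, 15] → max 15
[-11, 7, -3, 7, 15, -12] → max 15
[7, -3, 7, 15, -12, 6] → max 15
[-3, 7, 15, -12, 6, 8] → max 15
[7, 15, -12, 6, 8, 1] → max 15
[15, -12, 6, 8, 1, -6] → max 15
[-12, 6, 8, 1, -6, 7] → max 8
[6, 8, 1, -6, 7, -6] → max 8
[8, 1, -6, 7, -6, 2] → max 8
[1, -6, 7, -6, 2, -11] → max 7
[-6, 7, -6, 2, -11, 5] → max 7
[7, -6, 2, -11, 5, 10] → max 10
Smallest of these is 7.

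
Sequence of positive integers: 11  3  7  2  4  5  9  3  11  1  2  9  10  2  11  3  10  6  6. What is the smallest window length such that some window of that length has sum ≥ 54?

8

Extend right; whenever the sum reaches 54, record the length and shrink from the left:
add 11: running sum 11 < 54
add 3: running sum 14 < 54
add 7: running sum 21 < 54
add 2: running sum 23 < 54
add 4: running sum 27 < 54
add 5: running sum 32 < 54
add 9: running sum 41 < 54
add 3: running sum 44 < 54
add 11: shortest ending here [11, 3, 7, 2, 4, 5, 9, 3, 11] sum 55, len 9
add 1: shortest ending here [11, 3, 7, 2, 4, 5, 9, 3, 11, 1] sum 56, len 10
add 2: shortest ending here [11, 3, 7, 2, 4, 5, 9, 3, 11, 1, 2] sum 58, len 11
add 9: shortest ending here [3, 7, 2, 4, 5, 9, 3, 11, 1, 2, 9] sum 56, len 11
add 10: shortest ending here [4, 5, 9, 3, 11, 1, 2, 9, 10] sum 54, len 9
add 2: shortest ending here [4, 5, 9, 3, 11, 1, 2, 9, 10, 2] sum 56, len 10
add 11: shortest ending here [9, 3, 11, 1, 2, 9, 10, 2, 11] sum 58, len 9
add 3: shortest ending here [9, 3, 11, 1, 2, 9, 10, 2, 11, 3] sum 61, len 10
add 10: shortest ending here [11, 1, 2, 9, 10, 2, 11, 3, 10] sum 59, len 9
add 6: shortest ending here [1, 2, 9, 10, 2, 11, 3, 10, 6] sum 54, len 9
add 6: shortest ending here [9, 10, 2, 11, 3, 10, 6, 6] sum 57, len 8
Shortest qualifying length: 8.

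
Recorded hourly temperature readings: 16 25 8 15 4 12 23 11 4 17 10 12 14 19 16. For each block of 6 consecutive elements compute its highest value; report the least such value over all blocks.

[16, 25, 8, 15, 4, 12] → max 25
[25, 8, 15, 4, 12, 23] → max 25
[8, 15, 4, 12, 23, 11] → max 23
[15, 4, 12, 23, 11, 4] → max 23
[4, 12, 23, 11, 4, 17] → max 23
[12, 23, 11, 4, 17, 10] → max 23
[23, 11, 4, 17, 10, 12] → max 23
[11, 4, 17, 10, 12, 14] → max 17
[4, 17, 10, 12, 14, 19] → max 19
[17, 10, 12, 14, 19, 16] → max 19
Least of these is 17.

17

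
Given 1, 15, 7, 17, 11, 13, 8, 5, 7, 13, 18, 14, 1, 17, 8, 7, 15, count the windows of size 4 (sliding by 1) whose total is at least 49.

4

1 15 7 17 → sum 40
15 7 17 11 → sum 50  ≥ 49 ✓
7 17 11 13 → sum 48
17 11 13 8 → sum 49  ≥ 49 ✓
11 13 8 5 → sum 37
13 8 5 7 → sum 33
8 5 7 13 → sum 33
5 7 13 18 → sum 43
7 13 18 14 → sum 52  ≥ 49 ✓
13 18 14 1 → sum 46
18 14 1 17 → sum 50  ≥ 49 ✓
14 1 17 8 → sum 40
1 17 8 7 → sum 33
17 8 7 15 → sum 47
4 windows satisfy the condition.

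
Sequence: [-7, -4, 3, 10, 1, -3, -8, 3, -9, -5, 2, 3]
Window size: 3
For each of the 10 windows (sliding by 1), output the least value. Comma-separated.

-7, -4, 1, -3, -8, -8, -9, -9, -9, -5

Sliding a size-3 window across the 12 values:
(-7, -4, 3) → min -7
(-4, 3, 10) → min -4
(3, 10, 1) → min 1
(10, 1, -3) → min -3
(1, -3, -8) → min -8
(-3, -8, 3) → min -8
(-8, 3, -9) → min -9
(3, -9, -5) → min -9
(-9, -5, 2) → min -9
(-5, 2, 3) → min -5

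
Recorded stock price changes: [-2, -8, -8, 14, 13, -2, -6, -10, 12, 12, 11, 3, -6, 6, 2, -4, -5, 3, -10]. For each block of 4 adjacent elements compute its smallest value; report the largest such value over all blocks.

3

Each size-4 window and its min:
-2 -8 -8 14 → min -8
-8 -8 14 13 → min -8
-8 14 13 -2 → min -8
14 13 -2 -6 → min -6
13 -2 -6 -10 → min -10
-2 -6 -10 12 → min -10
-6 -10 12 12 → min -10
-10 12 12 11 → min -10
12 12 11 3 → min 3
12 11 3 -6 → min -6
11 3 -6 6 → min -6
3 -6 6 2 → min -6
-6 6 2 -4 → min -6
6 2 -4 -5 → min -5
2 -4 -5 3 → min -5
-4 -5 3 -10 → min -10
Largest of these is 3.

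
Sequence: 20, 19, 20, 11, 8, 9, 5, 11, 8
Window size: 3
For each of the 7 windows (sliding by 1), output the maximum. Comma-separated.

20 19 20 → max 20
19 20 11 → max 20
20 11 8 → max 20
11 8 9 → max 11
8 9 5 → max 9
9 5 11 → max 11
5 11 8 → max 11

20, 20, 20, 11, 9, 11, 11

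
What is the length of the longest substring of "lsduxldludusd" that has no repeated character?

5

[l] len 1
[l, s] len 2
[l, s, d] len 3
[l, s, d, u] len 4
[l, s, d, u, x] len 5
[s, d, u, x, l] len 5
[u, x, l, d] len 4
[d, l] len 2
[d, l, u] len 3
[l, u, d] len 3
[d, u] len 2
[d, u, s] len 3
[u, s, d] len 3
Longest all-distinct length: 5.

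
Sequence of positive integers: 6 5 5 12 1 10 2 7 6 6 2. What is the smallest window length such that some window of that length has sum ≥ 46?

8

add 6: running sum 6 < 46
add 5: running sum 11 < 46
add 5: running sum 16 < 46
add 12: running sum 28 < 46
add 1: running sum 29 < 46
add 10: running sum 39 < 46
add 2: running sum 41 < 46
add 7: shortest ending here [6, 5, 5, 12, 1, 10, 2, 7] sum 48, len 8
add 6: shortest ending here [5, 5, 12, 1, 10, 2, 7, 6] sum 48, len 8
add 6: shortest ending here [5, 12, 1, 10, 2, 7, 6, 6] sum 49, len 8
add 2: shortest ending here [12, 1, 10, 2, 7, 6, 6, 2] sum 46, len 8
Shortest qualifying length: 8.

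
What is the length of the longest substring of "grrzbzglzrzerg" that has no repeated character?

4

add g: [g] len 1
add r: [g, r] len 2
add r (repeat r, move left end past it): [r] len 1
add z: [r, z] len 2
add b: [r, z, b] len 3
add z (repeat z, move left end past it): [b, z] len 2
add g: [b, z, g] len 3
add l: [b, z, g, l] len 4
add z (repeat z, move left end past it): [g, l, z] len 3
add r: [g, l, z, r] len 4
add z (repeat z, move left end past it): [r, z] len 2
add e: [r, z, e] len 3
add r (repeat r, move left end past it): [z, e, r] len 3
add g: [z, e, r, g] len 4
Longest all-distinct length: 4.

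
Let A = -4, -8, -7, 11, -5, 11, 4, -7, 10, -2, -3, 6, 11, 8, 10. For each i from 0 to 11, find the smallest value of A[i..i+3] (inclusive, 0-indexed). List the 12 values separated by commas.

-8, -8, -7, -5, -7, -7, -7, -7, -3, -3, -3, 6

[-4, -8, -7, 11] → min -8
[-8, -7, 11, -5] → min -8
[-7, 11, -5, 11] → min -7
[11, -5, 11, 4] → min -5
[-5, 11, 4, -7] → min -7
[11, 4, -7, 10] → min -7
[4, -7, 10, -2] → min -7
[-7, 10, -2, -3] → min -7
[10, -2, -3, 6] → min -3
[-2, -3, 6, 11] → min -3
[-3, 6, 11, 8] → min -3
[6, 11, 8, 10] → min 6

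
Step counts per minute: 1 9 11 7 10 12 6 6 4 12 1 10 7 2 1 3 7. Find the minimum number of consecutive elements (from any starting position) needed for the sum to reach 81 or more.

add 1: running sum 1 < 81
add 9: running sum 10 < 81
add 11: running sum 21 < 81
add 7: running sum 28 < 81
add 10: running sum 38 < 81
add 12: running sum 50 < 81
add 6: running sum 56 < 81
add 6: running sum 62 < 81
add 4: running sum 66 < 81
add 12: running sum 78 < 81
add 1: running sum 79 < 81
end 11: [9, 11, 7, 10, 12, 6, 6, 4, 12, 1, 10] sum 88, len 11
end 12: [11, 7, 10, 12, 6, 6, 4, 12, 1, 10, 7] sum 86, len 11
end 13: [11, 7, 10, 12, 6, 6, 4, 12, 1, 10, 7, 2] sum 88, len 12
end 14: [11, 7, 10, 12, 6, 6, 4, 12, 1, 10, 7, 2, 1] sum 89, len 13
end 15: [7, 10, 12, 6, 6, 4, 12, 1, 10, 7, 2, 1, 3] sum 81, len 13
end 16: [10, 12, 6, 6, 4, 12, 1, 10, 7, 2, 1, 3, 7] sum 81, len 13
Shortest qualifying length: 11.

11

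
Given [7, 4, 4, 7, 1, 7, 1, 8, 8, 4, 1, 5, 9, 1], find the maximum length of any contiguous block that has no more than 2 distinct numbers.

4

Extend right; when distinct count exceeds 2, shrink from the left:
add 7: window [7] (1 distinct), len 1
add 4: window [7, 4] (2 distinct), len 2
add 4: window [7, 4, 4] (2 distinct), len 3
add 7: window [7, 4, 4, 7] (2 distinct), len 4
add 1: window [7, 1] (2 distinct), len 2
add 7: window [7, 1, 7] (2 distinct), len 3
add 1: window [7, 1, 7, 1] (2 distinct), len 4
add 8: window [1, 8] (2 distinct), len 2
add 8: window [1, 8, 8] (2 distinct), len 3
add 4: window [8, 8, 4] (2 distinct), len 3
add 1: window [4, 1] (2 distinct), len 2
add 5: window [1, 5] (2 distinct), len 2
add 9: window [5, 9] (2 distinct), len 2
add 1: window [9, 1] (2 distinct), len 2
Longest length with ≤2 distinct: 4.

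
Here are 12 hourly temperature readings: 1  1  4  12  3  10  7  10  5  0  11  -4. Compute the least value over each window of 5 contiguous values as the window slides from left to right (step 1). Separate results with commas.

1, 1, 3, 3, 3, 0, 0, -4

[1, 1, 4, 12, 3] → min 1
[1, 4, 12, 3, 10] → min 1
[4, 12, 3, 10, 7] → min 3
[12, 3, 10, 7, 10] → min 3
[3, 10, 7, 10, 5] → min 3
[10, 7, 10, 5, 0] → min 0
[7, 10, 5, 0, 11] → min 0
[10, 5, 0, 11, -4] → min -4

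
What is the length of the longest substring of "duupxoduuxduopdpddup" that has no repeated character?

5

add d: [d] len 1
add u: [d, u] len 2
add u (repeat u, move left end past it): [u] len 1
add p: [u, p] len 2
add x: [u, p, x] len 3
add o: [u, p, x, o] len 4
add d: [u, p, x, o, d] len 5
add u (repeat u, move left end past it): [p, x, o, d, u] len 5
add u (repeat u, move left end past it): [u] len 1
add x: [u, x] len 2
add d: [u, x, d] len 3
add u (repeat u, move left end past it): [x, d, u] len 3
add o: [x, d, u, o] len 4
add p: [x, d, u, o, p] len 5
add d (repeat d, move left end past it): [u, o, p, d] len 4
add p (repeat p, move left end past it): [d, p] len 2
add d (repeat d, move left end past it): [p, d] len 2
add d (repeat d, move left end past it): [d] len 1
add u: [d, u] len 2
add p: [d, u, p] len 3
Longest all-distinct length: 5.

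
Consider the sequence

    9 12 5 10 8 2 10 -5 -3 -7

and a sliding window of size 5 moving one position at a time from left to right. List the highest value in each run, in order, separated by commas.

[9, 12, 5, 10, 8] → max 12
[12, 5, 10, 8, 2] → max 12
[5, 10, 8, 2, 10] → max 10
[10, 8, 2, 10, -5] → max 10
[8, 2, 10, -5, -3] → max 10
[2, 10, -5, -3, -7] → max 10

12, 12, 10, 10, 10, 10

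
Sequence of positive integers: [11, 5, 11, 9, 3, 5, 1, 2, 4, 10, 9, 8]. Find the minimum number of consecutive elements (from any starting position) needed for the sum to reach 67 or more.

11

add 11: running sum 11 < 67
add 5: running sum 16 < 67
add 11: running sum 27 < 67
add 9: running sum 36 < 67
add 3: running sum 39 < 67
add 5: running sum 44 < 67
add 1: running sum 45 < 67
add 2: running sum 47 < 67
add 4: running sum 51 < 67
add 10: running sum 61 < 67
end 10: [11, 5, 11, 9, 3, 5, 1, 2, 4, 10, 9] sum 70, len 11
end 11: [5, 11, 9, 3, 5, 1, 2, 4, 10, 9, 8] sum 67, len 11
Shortest qualifying length: 11.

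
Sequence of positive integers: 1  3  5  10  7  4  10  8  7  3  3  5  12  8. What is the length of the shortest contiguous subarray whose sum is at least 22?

3

Extend right; whenever the sum reaches 22, record the length and shrink from the left:
add 1: running sum 1 < 22
add 3: running sum 4 < 22
add 5: running sum 9 < 22
add 10: running sum 19 < 22
end 4: [5, 10, 7] sum 22, len 3
end 5: [5, 10, 7, 4] sum 26, len 4
end 6: [10, 7, 4, 10] sum 31, len 4
end 7: [4, 10, 8] sum 22, len 3
end 8: [10, 8, 7] sum 25, len 3
end 9: [10, 8, 7, 3] sum 28, len 4
end 10: [10, 8, 7, 3, 3] sum 31, len 5
end 11: [8, 7, 3, 3, 5] sum 26, len 5
end 12: [3, 3, 5, 12] sum 23, len 4
end 13: [5, 12, 8] sum 25, len 3
Shortest qualifying length: 3.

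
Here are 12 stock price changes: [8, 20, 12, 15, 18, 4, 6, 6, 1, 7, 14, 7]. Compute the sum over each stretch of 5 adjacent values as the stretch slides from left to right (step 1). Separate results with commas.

73, 69, 55, 49, 35, 24, 34, 35

Sliding a size-5 window across the 12 values:
[8, 20, 12, 15, 18] → sum 73
[20, 12, 15, 18, 4] → sum 69
[12, 15, 18, 4, 6] → sum 55
[15, 18, 4, 6, 6] → sum 49
[18, 4, 6, 6, 1] → sum 35
[4, 6, 6, 1, 7] → sum 24
[6, 6, 1, 7, 14] → sum 34
[6, 1, 7, 14, 7] → sum 35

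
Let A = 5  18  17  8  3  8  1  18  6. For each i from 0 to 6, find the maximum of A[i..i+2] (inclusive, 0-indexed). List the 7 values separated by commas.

(5, 18, 17) → max 18
(18, 17, 8) → max 18
(17, 8, 3) → max 17
(8, 3, 8) → max 8
(3, 8, 1) → max 8
(8, 1, 18) → max 18
(1, 18, 6) → max 18

18, 18, 17, 8, 8, 18, 18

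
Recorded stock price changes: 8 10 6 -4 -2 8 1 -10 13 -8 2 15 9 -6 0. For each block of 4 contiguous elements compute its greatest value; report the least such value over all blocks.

8

Window maxs for each of the 12 positions:
[8, 10, 6, -4] → max 10
[10, 6, -4, -2] → max 10
[6, -4, -2, 8] → max 8
[-4, -2, 8, 1] → max 8
[-2, 8, 1, -10] → max 8
[8, 1, -10, 13] → max 13
[1, -10, 13, -8] → max 13
[-10, 13, -8, 2] → max 13
[13, -8, 2, 15] → max 15
[-8, 2, 15, 9] → max 15
[2, 15, 9, -6] → max 15
[15, 9, -6, 0] → max 15
Least of these is 8.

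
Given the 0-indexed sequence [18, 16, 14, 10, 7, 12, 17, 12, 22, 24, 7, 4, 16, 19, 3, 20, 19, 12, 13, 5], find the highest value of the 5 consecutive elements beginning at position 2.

17

Elements at indices 2..6: 14, 10, 7, 12, 17
max(14, 10, 7, 12, 17) = 17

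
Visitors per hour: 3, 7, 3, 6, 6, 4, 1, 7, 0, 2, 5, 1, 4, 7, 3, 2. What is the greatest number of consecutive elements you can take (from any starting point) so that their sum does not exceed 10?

→ 3: sum 3, len 1
→ 7: sum 10, len 2
→ 3 (dropped 3): sum 10, len 2
→ 6 (dropped 7): sum 9, len 2
→ 6 (dropped 3, 6): sum 6, len 1
→ 4: sum 10, len 2
→ 1 (dropped 6): sum 5, len 2
→ 7 (dropped 4): sum 8, len 2
→ 0: sum 8, len 3
→ 2: sum 10, len 4
→ 5 (dropped 1, 7): sum 7, len 3
→ 1: sum 8, len 4
→ 4 (dropped 0, 2): sum 10, len 3
→ 7 (dropped 5, 1, 4): sum 7, len 1
→ 3: sum 10, len 2
→ 2 (dropped 7): sum 5, len 2
Longest length seen: 4.

4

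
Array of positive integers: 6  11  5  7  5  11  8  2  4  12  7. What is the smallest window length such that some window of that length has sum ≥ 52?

7

add 6: running sum 6 < 52
add 11: running sum 17 < 52
add 5: running sum 22 < 52
add 7: running sum 29 < 52
add 5: running sum 34 < 52
add 11: running sum 45 < 52
add 8: shortest ending here [6, 11, 5, 7, 5, 11, 8] sum 53, len 7
add 2: shortest ending here [6, 11, 5, 7, 5, 11, 8, 2] sum 55, len 8
add 4: shortest ending here [11, 5, 7, 5, 11, 8, 2, 4] sum 53, len 8
add 12: shortest ending here [5, 7, 5, 11, 8, 2, 4, 12] sum 54, len 8
add 7: shortest ending here [7, 5, 11, 8, 2, 4, 12, 7] sum 56, len 8
Shortest qualifying length: 7.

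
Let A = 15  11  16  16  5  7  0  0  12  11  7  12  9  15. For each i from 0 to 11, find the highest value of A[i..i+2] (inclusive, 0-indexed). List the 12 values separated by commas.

Sliding a size-3 window across the 14 values:
15 11 16 → max 16
11 16 16 → max 16
16 16 5 → max 16
16 5 7 → max 16
5 7 0 → max 7
7 0 0 → max 7
0 0 12 → max 12
0 12 11 → max 12
12 11 7 → max 12
11 7 12 → max 12
7 12 9 → max 12
12 9 15 → max 15

16, 16, 16, 16, 7, 7, 12, 12, 12, 12, 12, 15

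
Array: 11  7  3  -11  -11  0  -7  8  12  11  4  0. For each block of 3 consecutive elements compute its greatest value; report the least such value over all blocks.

0

[11, 7, 3] → max 11
[7, 3, -11] → max 7
[3, -11, -11] → max 3
[-11, -11, 0] → max 0
[-11, 0, -7] → max 0
[0, -7, 8] → max 8
[-7, 8, 12] → max 12
[8, 12, 11] → max 12
[12, 11, 4] → max 12
[11, 4, 0] → max 11
Least of these is 0.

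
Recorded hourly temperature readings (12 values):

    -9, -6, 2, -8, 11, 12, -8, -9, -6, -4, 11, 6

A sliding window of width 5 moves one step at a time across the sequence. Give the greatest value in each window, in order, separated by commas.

[-9, -6, 2, -8, 11] → max 11
[-6, 2, -8, 11, 12] → max 12
[2, -8, 11, 12, -8] → max 12
[-8, 11, 12, -8, -9] → max 12
[11, 12, -8, -9, -6] → max 12
[12, -8, -9, -6, -4] → max 12
[-8, -9, -6, -4, 11] → max 11
[-9, -6, -4, 11, 6] → max 11

11, 12, 12, 12, 12, 12, 11, 11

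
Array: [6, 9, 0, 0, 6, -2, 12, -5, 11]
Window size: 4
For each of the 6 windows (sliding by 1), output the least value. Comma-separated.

[6, 9, 0, 0] → min 0
[9, 0, 0, 6] → min 0
[0, 0, 6, -2] → min -2
[0, 6, -2, 12] → min -2
[6, -2, 12, -5] → min -5
[-2, 12, -5, 11] → min -5

0, 0, -2, -2, -5, -5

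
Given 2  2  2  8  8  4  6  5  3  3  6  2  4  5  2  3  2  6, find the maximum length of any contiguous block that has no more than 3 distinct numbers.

6

Extend right; when distinct count exceeds 3, shrink from the left:
[2] 1 distinct, len 1
[2, 2] 1 distinct, len 2
[2, 2, 2] 1 distinct, len 3
[2, 2, 2, 8] 2 distinct, len 4
[2, 2, 2, 8, 8] 2 distinct, len 5
[2, 2, 2, 8, 8, 4] 3 distinct, len 6
[8, 8, 4, 6] 3 distinct, len 4
[4, 6, 5] 3 distinct, len 3
[6, 5, 3] 3 distinct, len 3
[6, 5, 3, 3] 3 distinct, len 4
[6, 5, 3, 3, 6] 3 distinct, len 5
[3, 3, 6, 2] 3 distinct, len 4
[6, 2, 4] 3 distinct, len 3
[2, 4, 5] 3 distinct, len 3
[2, 4, 5, 2] 3 distinct, len 4
[5, 2, 3] 3 distinct, len 3
[5, 2, 3, 2] 3 distinct, len 4
[2, 3, 2, 6] 3 distinct, len 4
Longest length with ≤3 distinct: 6.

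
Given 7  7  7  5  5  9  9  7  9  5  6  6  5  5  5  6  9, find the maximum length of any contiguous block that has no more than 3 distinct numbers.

[7] 1 distinct, len 1
[7, 7] 1 distinct, len 2
[7, 7, 7] 1 distinct, len 3
[7, 7, 7, 5] 2 distinct, len 4
[7, 7, 7, 5, 5] 2 distinct, len 5
[7, 7, 7, 5, 5, 9] 3 distinct, len 6
[7, 7, 7, 5, 5, 9, 9] 3 distinct, len 7
[7, 7, 7, 5, 5, 9, 9, 7] 3 distinct, len 8
[7, 7, 7, 5, 5, 9, 9, 7, 9] 3 distinct, len 9
[7, 7, 7, 5, 5, 9, 9, 7, 9, 5] 3 distinct, len 10
[9, 5, 6] 3 distinct, len 3
[9, 5, 6, 6] 3 distinct, len 4
[9, 5, 6, 6, 5] 3 distinct, len 5
[9, 5, 6, 6, 5, 5] 3 distinct, len 6
[9, 5, 6, 6, 5, 5, 5] 3 distinct, len 7
[9, 5, 6, 6, 5, 5, 5, 6] 3 distinct, len 8
[9, 5, 6, 6, 5, 5, 5, 6, 9] 3 distinct, len 9
Longest length with ≤3 distinct: 10.

10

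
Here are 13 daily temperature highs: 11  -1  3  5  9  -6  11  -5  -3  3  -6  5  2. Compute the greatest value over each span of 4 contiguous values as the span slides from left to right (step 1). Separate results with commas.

11, 9, 9, 11, 11, 11, 11, 3, 5, 5

Sliding a size-4 window across the 13 values:
11 -1 3 5 → max 11
-1 3 5 9 → max 9
3 5 9 -6 → max 9
5 9 -6 11 → max 11
9 -6 11 -5 → max 11
-6 11 -5 -3 → max 11
11 -5 -3 3 → max 11
-5 -3 3 -6 → max 3
-3 3 -6 5 → max 5
3 -6 5 2 → max 5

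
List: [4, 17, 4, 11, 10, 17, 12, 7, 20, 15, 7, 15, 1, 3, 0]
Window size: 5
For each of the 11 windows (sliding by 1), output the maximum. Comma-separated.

[4, 17, 4, 11, 10] → max 17
[17, 4, 11, 10, 17] → max 17
[4, 11, 10, 17, 12] → max 17
[11, 10, 17, 12, 7] → max 17
[10, 17, 12, 7, 20] → max 20
[17, 12, 7, 20, 15] → max 20
[12, 7, 20, 15, 7] → max 20
[7, 20, 15, 7, 15] → max 20
[20, 15, 7, 15, 1] → max 20
[15, 7, 15, 1, 3] → max 15
[7, 15, 1, 3, 0] → max 15

17, 17, 17, 17, 20, 20, 20, 20, 20, 15, 15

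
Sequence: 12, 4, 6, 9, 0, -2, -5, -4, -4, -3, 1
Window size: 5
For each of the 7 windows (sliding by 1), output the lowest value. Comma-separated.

0, -2, -5, -5, -5, -5, -5

[12, 4, 6, 9, 0] → min 0
[4, 6, 9, 0, -2] → min -2
[6, 9, 0, -2, -5] → min -5
[9, 0, -2, -5, -4] → min -5
[0, -2, -5, -4, -4] → min -5
[-2, -5, -4, -4, -3] → min -5
[-5, -4, -4, -3, 1] → min -5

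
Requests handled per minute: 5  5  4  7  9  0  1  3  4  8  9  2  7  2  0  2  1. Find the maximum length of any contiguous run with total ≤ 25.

add 5: [5] sum 5, len 1
add 5: [5, 5] sum 10, len 2
add 4: [5, 5, 4] sum 14, len 3
add 7: [5, 5, 4, 7] sum 21, len 4
add 9: [5, 4, 7, 9] sum 25, len 4
add 0: [5, 4, 7, 9, 0] sum 25, len 5
add 1: [4, 7, 9, 0, 1] sum 21, len 5
add 3: [4, 7, 9, 0, 1, 3] sum 24, len 6
add 4: [7, 9, 0, 1, 3, 4] sum 24, len 6
add 8: [9, 0, 1, 3, 4, 8] sum 25, len 6
add 9: [0, 1, 3, 4, 8, 9] sum 25, len 6
add 2: [4, 8, 9, 2] sum 23, len 4
add 7: [9, 2, 7] sum 18, len 3
add 2: [9, 2, 7, 2] sum 20, len 4
add 0: [9, 2, 7, 2, 0] sum 20, len 5
add 2: [9, 2, 7, 2, 0, 2] sum 22, len 6
add 1: [9, 2, 7, 2, 0, 2, 1] sum 23, len 7
Longest length seen: 7.

7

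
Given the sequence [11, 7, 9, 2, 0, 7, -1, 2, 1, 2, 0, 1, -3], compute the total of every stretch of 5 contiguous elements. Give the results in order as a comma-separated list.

[11, 7, 9, 2, 0] → sum 29
[7, 9, 2, 0, 7] → sum 25
[9, 2, 0, 7, -1] → sum 17
[2, 0, 7, -1, 2] → sum 10
[0, 7, -1, 2, 1] → sum 9
[7, -1, 2, 1, 2] → sum 11
[-1, 2, 1, 2, 0] → sum 4
[2, 1, 2, 0, 1] → sum 6
[1, 2, 0, 1, -3] → sum 1

29, 25, 17, 10, 9, 11, 4, 6, 1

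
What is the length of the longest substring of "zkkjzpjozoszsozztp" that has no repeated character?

add z: [z] len 1
add k: [z, k] len 2
add k (repeat k, move left end past it): [k] len 1
add j: [k, j] len 2
add z: [k, j, z] len 3
add p: [k, j, z, p] len 4
add j (repeat j, move left end past it): [z, p, j] len 3
add o: [z, p, j, o] len 4
add z (repeat z, move left end past it): [p, j, o, z] len 4
add o (repeat o, move left end past it): [z, o] len 2
add s: [z, o, s] len 3
add z (repeat z, move left end past it): [o, s, z] len 3
add s (repeat s, move left end past it): [z, s] len 2
add o: [z, s, o] len 3
add z (repeat z, move left end past it): [s, o, z] len 3
add z (repeat z, move left end past it): [z] len 1
add t: [z, t] len 2
add p: [z, t, p] len 3
Longest all-distinct length: 4.

4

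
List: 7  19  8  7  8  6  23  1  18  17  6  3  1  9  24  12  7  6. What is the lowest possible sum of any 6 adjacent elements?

46

Each size-6 window and its sum:
[7, 19, 8, 7, 8, 6] → sum 55
[19, 8, 7, 8, 6, 23] → sum 71
[8, 7, 8, 6, 23, 1] → sum 53
[7, 8, 6, 23, 1, 18] → sum 63
[8, 6, 23, 1, 18, 17] → sum 73
[6, 23, 1, 18, 17, 6] → sum 71
[23, 1, 18, 17, 6, 3] → sum 68
[1, 18, 17, 6, 3, 1] → sum 46
[18, 17, 6, 3, 1, 9] → sum 54
[17, 6, 3, 1, 9, 24] → sum 60
[6, 3, 1, 9, 24, 12] → sum 55
[3, 1, 9, 24, 12, 7] → sum 56
[1, 9, 24, 12, 7, 6] → sum 59
Lowest of these is 46.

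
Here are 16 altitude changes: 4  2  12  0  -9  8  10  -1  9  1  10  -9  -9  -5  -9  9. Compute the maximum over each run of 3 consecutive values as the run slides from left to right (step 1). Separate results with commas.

12, 12, 12, 8, 10, 10, 10, 9, 10, 10, 10, -5, -5, 9

(4, 2, 12) → max 12
(2, 12, 0) → max 12
(12, 0, -9) → max 12
(0, -9, 8) → max 8
(-9, 8, 10) → max 10
(8, 10, -1) → max 10
(10, -1, 9) → max 10
(-1, 9, 1) → max 9
(9, 1, 10) → max 10
(1, 10, -9) → max 10
(10, -9, -9) → max 10
(-9, -9, -5) → max -5
(-9, -5, -9) → max -5
(-5, -9, 9) → max 9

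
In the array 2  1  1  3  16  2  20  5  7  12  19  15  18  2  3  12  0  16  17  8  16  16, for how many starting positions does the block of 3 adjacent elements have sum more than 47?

2 1 1 → sum 4
1 1 3 → sum 5
1 3 16 → sum 20
3 16 2 → sum 21
16 2 20 → sum 38
2 20 5 → sum 27
20 5 7 → sum 32
5 7 12 → sum 24
7 12 19 → sum 38
12 19 15 → sum 46
19 15 18 → sum 52  > 47 ✓
15 18 2 → sum 35
18 2 3 → sum 23
2 3 12 → sum 17
3 12 0 → sum 15
12 0 16 → sum 28
0 16 17 → sum 33
16 17 8 → sum 41
17 8 16 → sum 41
8 16 16 → sum 40
1 window satisfy the condition.

1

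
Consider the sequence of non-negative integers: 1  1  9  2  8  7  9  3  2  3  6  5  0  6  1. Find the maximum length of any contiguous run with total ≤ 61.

13

Extend to the right; shrink from the left whenever the sum exceeds 61:
add 1: [1] sum 1, len 1
add 1: [1, 1] sum 2, len 2
add 9: [1, 1, 9] sum 11, len 3
add 2: [1, 1, 9, 2] sum 13, len 4
add 8: [1, 1, 9, 2, 8] sum 21, len 5
add 7: [1, 1, 9, 2, 8, 7] sum 28, len 6
add 9: [1, 1, 9, 2, 8, 7, 9] sum 37, len 7
add 3: [1, 1, 9, 2, 8, 7, 9, 3] sum 40, len 8
add 2: [1, 1, 9, 2, 8, 7, 9, 3, 2] sum 42, len 9
add 3: [1, 1, 9, 2, 8, 7, 9, 3, 2, 3] sum 45, len 10
add 6: [1, 1, 9, 2, 8, 7, 9, 3, 2, 3, 6] sum 51, len 11
add 5: [1, 1, 9, 2, 8, 7, 9, 3, 2, 3, 6, 5] sum 56, len 12
add 0: [1, 1, 9, 2, 8, 7, 9, 3, 2, 3, 6, 5, 0] sum 56, len 13
add 6: [1, 9, 2, 8, 7, 9, 3, 2, 3, 6, 5, 0, 6] sum 61, len 13
add 1: [9, 2, 8, 7, 9, 3, 2, 3, 6, 5, 0, 6, 1] sum 61, len 13
Longest length seen: 13.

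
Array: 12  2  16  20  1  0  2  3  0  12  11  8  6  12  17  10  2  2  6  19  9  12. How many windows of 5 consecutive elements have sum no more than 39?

12 2 16 20 1 → sum 51
2 16 20 1 0 → sum 39  ≤ 39 ✓
16 20 1 0 2 → sum 39  ≤ 39 ✓
20 1 0 2 3 → sum 26  ≤ 39 ✓
1 0 2 3 0 → sum 6  ≤ 39 ✓
0 2 3 0 12 → sum 17  ≤ 39 ✓
2 3 0 12 11 → sum 28  ≤ 39 ✓
3 0 12 11 8 → sum 34  ≤ 39 ✓
0 12 11 8 6 → sum 37  ≤ 39 ✓
12 11 8 6 12 → sum 49
11 8 6 12 17 → sum 54
8 6 12 17 10 → sum 53
6 12 17 10 2 → sum 47
12 17 10 2 2 → sum 43
17 10 2 2 6 → sum 37  ≤ 39 ✓
10 2 2 6 19 → sum 39  ≤ 39 ✓
2 2 6 19 9 → sum 38  ≤ 39 ✓
2 6 19 9 12 → sum 48
11 windows satisfy the condition.

11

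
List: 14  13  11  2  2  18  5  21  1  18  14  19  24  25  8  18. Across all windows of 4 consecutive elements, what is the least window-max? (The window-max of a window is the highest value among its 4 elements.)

13

(14, 13, 11, 2) → max 14
(13, 11, 2, 2) → max 13
(11, 2, 2, 18) → max 18
(2, 2, 18, 5) → max 18
(2, 18, 5, 21) → max 21
(18, 5, 21, 1) → max 21
(5, 21, 1, 18) → max 21
(21, 1, 18, 14) → max 21
(1, 18, 14, 19) → max 19
(18, 14, 19, 24) → max 24
(14, 19, 24, 25) → max 25
(19, 24, 25, 8) → max 25
(24, 25, 8, 18) → max 25
Least of these is 13.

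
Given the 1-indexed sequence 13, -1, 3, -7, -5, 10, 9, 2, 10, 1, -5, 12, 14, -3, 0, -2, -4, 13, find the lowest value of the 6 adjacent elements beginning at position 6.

Elements at indices 6..11: 10, 9, 2, 10, 1, -5
min(10, 9, 2, 10, 1, -5) = -5

-5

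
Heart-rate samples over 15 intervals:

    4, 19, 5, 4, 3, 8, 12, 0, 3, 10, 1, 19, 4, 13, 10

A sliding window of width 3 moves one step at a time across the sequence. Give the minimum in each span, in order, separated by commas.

Sliding a size-3 window across the 15 values:
4 19 5 → min 4
19 5 4 → min 4
5 4 3 → min 3
4 3 8 → min 3
3 8 12 → min 3
8 12 0 → min 0
12 0 3 → min 0
0 3 10 → min 0
3 10 1 → min 1
10 1 19 → min 1
1 19 4 → min 1
19 4 13 → min 4
4 13 10 → min 4

4, 4, 3, 3, 3, 0, 0, 0, 1, 1, 1, 4, 4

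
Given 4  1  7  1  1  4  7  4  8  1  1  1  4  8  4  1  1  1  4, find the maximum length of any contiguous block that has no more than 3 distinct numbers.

Extend right; when distinct count exceeds 3, shrink from the left:
add 4: window [4] (1 distinct), len 1
add 1: window [4, 1] (2 distinct), len 2
add 7: window [4, 1, 7] (3 distinct), len 3
add 1: window [4, 1, 7, 1] (3 distinct), len 4
add 1: window [4, 1, 7, 1, 1] (3 distinct), len 5
add 4: window [4, 1, 7, 1, 1, 4] (3 distinct), len 6
add 7: window [4, 1, 7, 1, 1, 4, 7] (3 distinct), len 7
add 4: window [4, 1, 7, 1, 1, 4, 7, 4] (3 distinct), len 8
add 8: window [4, 7, 4, 8] (3 distinct), len 4
add 1: window [4, 8, 1] (3 distinct), len 3
add 1: window [4, 8, 1, 1] (3 distinct), len 4
add 1: window [4, 8, 1, 1, 1] (3 distinct), len 5
add 4: window [4, 8, 1, 1, 1, 4] (3 distinct), len 6
add 8: window [4, 8, 1, 1, 1, 4, 8] (3 distinct), len 7
add 4: window [4, 8, 1, 1, 1, 4, 8, 4] (3 distinct), len 8
add 1: window [4, 8, 1, 1, 1, 4, 8, 4, 1] (3 distinct), len 9
add 1: window [4, 8, 1, 1, 1, 4, 8, 4, 1, 1] (3 distinct), len 10
add 1: window [4, 8, 1, 1, 1, 4, 8, 4, 1, 1, 1] (3 distinct), len 11
add 4: window [4, 8, 1, 1, 1, 4, 8, 4, 1, 1, 1, 4] (3 distinct), len 12
Longest length with ≤3 distinct: 12.

12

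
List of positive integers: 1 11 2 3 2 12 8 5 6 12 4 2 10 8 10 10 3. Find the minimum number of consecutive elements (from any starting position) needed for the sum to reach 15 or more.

Extend right; whenever the sum reaches 15, record the length and shrink from the left:
add 1: running sum 1 < 15
add 11: running sum 12 < 15
add 2: running sum 14 < 15
end 3: [11, 2, 3] sum 16, len 3
end 4: [11, 2, 3, 2] sum 18, len 4
end 5: [3, 2, 12] sum 17, len 3
end 6: [12, 8] sum 20, len 2
end 7: [12, 8, 5] sum 25, len 3
end 8: [8, 5, 6] sum 19, len 3
end 9: [6, 12] sum 18, len 2
end 10: [12, 4] sum 16, len 2
end 11: [12, 4, 2] sum 18, len 3
end 12: [4, 2, 10] sum 16, len 3
end 13: [10, 8] sum 18, len 2
end 14: [8, 10] sum 18, len 2
end 15: [10, 10] sum 20, len 2
end 16: [10, 10, 3] sum 23, len 3
Shortest qualifying length: 2.

2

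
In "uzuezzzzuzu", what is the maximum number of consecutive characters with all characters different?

3

add u: [u] len 1
add z: [u, z] len 2
add u (repeat u, move left end past it): [z, u] len 2
add e: [z, u, e] len 3
add z (repeat z, move left end past it): [u, e, z] len 3
add z (repeat z, move left end past it): [z] len 1
add z (repeat z, move left end past it): [z] len 1
add z (repeat z, move left end past it): [z] len 1
add u: [z, u] len 2
add z (repeat z, move left end past it): [u, z] len 2
add u (repeat u, move left end past it): [z, u] len 2
Longest all-distinct length: 3.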